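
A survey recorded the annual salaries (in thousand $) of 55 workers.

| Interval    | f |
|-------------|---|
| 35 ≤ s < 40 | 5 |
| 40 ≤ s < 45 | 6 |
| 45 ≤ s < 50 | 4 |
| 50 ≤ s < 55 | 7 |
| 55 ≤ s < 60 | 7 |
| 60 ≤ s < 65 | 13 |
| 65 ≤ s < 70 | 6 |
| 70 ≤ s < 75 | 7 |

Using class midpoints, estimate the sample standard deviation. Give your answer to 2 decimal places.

10.89

Midpoints: 37.5, 42.5, 47.5, 52.5, 57.5, 62.5, 67.5, 72.5
n = 55, Σfm = 3127.5, mean = 56.8636
Σfm² = 184243.75
Σf(m − x̄)² = Σfm² − (Σfm)²/n = 184243.75 − 3127.5²/55 = 6402.7273
Sample variance = 6402.7273 / 54 = 118.5690
Standard deviation = √118.5690 = 10.8889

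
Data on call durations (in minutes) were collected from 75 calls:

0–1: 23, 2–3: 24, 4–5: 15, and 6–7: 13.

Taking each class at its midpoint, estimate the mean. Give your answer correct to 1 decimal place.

3.0

Midpoints: 0.5, 2.5, 4.5, 6.5
Σfm = 23×0.5 + 24×2.5 + 15×4.5 + 13×6.5 = 223.5
n = Σf = 75
Mean = 223.5 / 75 = 2.9800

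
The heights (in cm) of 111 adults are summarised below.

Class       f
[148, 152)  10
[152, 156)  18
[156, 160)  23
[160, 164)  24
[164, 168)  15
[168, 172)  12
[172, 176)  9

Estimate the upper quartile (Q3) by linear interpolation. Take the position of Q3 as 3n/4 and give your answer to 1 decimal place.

Cumulative frequencies: 10, 28, 51, 75, 90, 102, 111
n = 111; position = 3n/4 = 83.25.
This falls in the class [164, 168): L = 164, F = 75, f = 15, h = 4.
Upper quartile ≈ 164 + ((83.25 − 75) / 15) × 4 = 166.2000

166.2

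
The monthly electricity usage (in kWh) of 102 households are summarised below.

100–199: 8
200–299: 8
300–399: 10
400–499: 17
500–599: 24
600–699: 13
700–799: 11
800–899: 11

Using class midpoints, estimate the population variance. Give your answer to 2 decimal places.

Midpoints: 149.5, 249.5, 349.5, 449.5, 549.5, 649.5, 749.5, 849.5
n = 102, Σfm = 53549, mean = 524.9902
Σfm² = 32181425.5
Σf(m − x̄)² = Σfm² − (Σfm)²/n = 32181425.5 − 53549²/102 = 4068725.4902
Population variance = 4068725.4902 / 102 = 39889.4656

39889.47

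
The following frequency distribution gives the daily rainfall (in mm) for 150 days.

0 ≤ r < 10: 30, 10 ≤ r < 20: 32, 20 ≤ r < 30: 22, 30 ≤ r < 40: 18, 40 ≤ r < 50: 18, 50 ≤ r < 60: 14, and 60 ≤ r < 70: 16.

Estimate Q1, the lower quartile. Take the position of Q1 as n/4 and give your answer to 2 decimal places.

12.34

Cumulative frequencies: 30, 62, 84, 102, 120, 134, 150
n = 150; position = n/4 = 37.5.
This falls in the class 10 ≤ r < 20: L = 10, F = 30, f = 32, h = 10.
Lower quartile ≈ 10 + ((37.5 − 30) / 32) × 10 = 12.3438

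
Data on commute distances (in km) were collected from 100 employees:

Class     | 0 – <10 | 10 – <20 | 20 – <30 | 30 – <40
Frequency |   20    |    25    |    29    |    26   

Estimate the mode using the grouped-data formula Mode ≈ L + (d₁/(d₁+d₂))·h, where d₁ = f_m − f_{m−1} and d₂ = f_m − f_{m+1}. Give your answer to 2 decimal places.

25.71

Modal class: 20 – <30 (highest frequency 29).
d₁ = 29 − 25 = 4, d₂ = 29 − 26 = 3
Mode ≈ 20 + (4/(4+3)) × 10 = 20 + 5.7143 = 25.7143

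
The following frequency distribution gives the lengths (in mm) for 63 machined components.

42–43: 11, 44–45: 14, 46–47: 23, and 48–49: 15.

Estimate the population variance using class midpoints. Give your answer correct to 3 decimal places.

Midpoints: 42.5, 44.5, 46.5, 48.5
n = 63, Σfm = 2887.5, mean = 45.8333
Σfm² = 132607.75
Σf(m − x̄)² = Σfm² − (Σfm)²/n = 132607.75 − 2887.5²/63 = 264.0000
Population variance = 264.0000 / 63 = 4.1905

4.190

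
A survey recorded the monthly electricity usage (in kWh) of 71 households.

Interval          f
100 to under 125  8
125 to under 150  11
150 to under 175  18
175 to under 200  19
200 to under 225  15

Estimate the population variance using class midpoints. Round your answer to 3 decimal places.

Midpoints: 112.5, 137.5, 162.5, 187.5, 212.5
n = 71, Σfm = 12087.5, mean = 170.2465
Σfm² = 2129843.75
Σf(m − x̄)² = Σfm² − (Σfm)²/n = 2129843.75 − 12087.5²/71 = 71989.4366
Population variance = 71989.4366 / 71 = 1013.9357

1013.936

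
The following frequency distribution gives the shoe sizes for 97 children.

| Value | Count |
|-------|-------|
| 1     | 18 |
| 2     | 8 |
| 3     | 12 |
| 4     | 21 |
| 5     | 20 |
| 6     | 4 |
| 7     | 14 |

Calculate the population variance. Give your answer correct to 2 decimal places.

Values: 1, 2, 3, 4, 5, 6, 7
n = 97, Σfx = 376, mean = 3.8763
Σfx² = 1824
Σf(x − x̄)² = Σfx² − (Σfx)²/n = 1824 − 376²/97 = 366.5155
Population variance = 366.5155 / 97 = 3.7785

3.78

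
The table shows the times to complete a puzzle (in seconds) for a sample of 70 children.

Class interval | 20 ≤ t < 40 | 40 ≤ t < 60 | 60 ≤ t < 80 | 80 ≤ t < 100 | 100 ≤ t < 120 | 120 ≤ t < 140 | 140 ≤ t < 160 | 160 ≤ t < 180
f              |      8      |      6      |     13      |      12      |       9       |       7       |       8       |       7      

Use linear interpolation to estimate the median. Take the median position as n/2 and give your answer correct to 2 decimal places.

93.33

Cumulative frequencies: 8, 14, 27, 39, 48, 55, 63, 70
n = 70; position = n/2 = 35.
This falls in the class 80 ≤ t < 100: L = 80, F = 27, f = 12, h = 20.
Median ≈ 80 + ((35 − 27) / 12) × 20 = 93.3333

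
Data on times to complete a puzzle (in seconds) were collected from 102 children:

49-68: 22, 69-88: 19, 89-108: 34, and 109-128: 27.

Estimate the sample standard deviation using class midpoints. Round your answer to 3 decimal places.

Midpoints: 58.5, 78.5, 98.5, 118.5
n = 102, Σfm = 9327, mean = 91.4412
Σfm² = 901389.5
Σf(m − x̄)² = Σfm² − (Σfm)²/n = 901389.5 − 9327²/102 = 48517.6471
Sample variance = 48517.6471 / 101 = 480.3727
Standard deviation = √480.3727 = 21.9174

21.917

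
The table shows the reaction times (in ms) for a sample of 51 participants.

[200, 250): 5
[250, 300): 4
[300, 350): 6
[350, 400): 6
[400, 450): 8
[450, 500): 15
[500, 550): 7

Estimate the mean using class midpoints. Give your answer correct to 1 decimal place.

Midpoints: 225, 275, 325, 375, 425, 475, 525
Σfm = 5×225 + 4×275 + 6×325 + 6×375 + 8×425 + 15×475 + 7×525 = 20625
n = Σf = 51
Mean = 20625 / 51 = 404.4118

404.4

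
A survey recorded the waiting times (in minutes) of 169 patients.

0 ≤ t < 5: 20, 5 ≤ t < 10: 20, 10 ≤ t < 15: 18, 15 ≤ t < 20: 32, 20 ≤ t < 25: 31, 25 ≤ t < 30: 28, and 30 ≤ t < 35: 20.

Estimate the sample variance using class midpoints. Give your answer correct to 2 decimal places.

Midpoints: 2.5, 7.5, 12.5, 17.5, 22.5, 27.5, 32.5
n = 169, Σfm = 3102.5, mean = 18.3580
Σfm² = 71856.25
Σf(m − x̄)² = Σfm² − (Σfm)²/n = 71856.25 − 3102.5²/169 = 14900.5917
Sample variance = 14900.5917 / 168 = 88.6940

88.69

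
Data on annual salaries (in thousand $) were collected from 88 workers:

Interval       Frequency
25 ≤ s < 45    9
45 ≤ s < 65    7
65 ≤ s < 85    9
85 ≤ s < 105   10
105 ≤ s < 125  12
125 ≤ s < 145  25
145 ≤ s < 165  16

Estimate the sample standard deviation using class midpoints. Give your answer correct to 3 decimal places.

39.134

Midpoints: 35, 55, 75, 95, 115, 135, 155
n = 88, Σfm = 9560, mean = 108.6364
Σfm² = 1171800
Σf(m − x̄)² = Σfm² − (Σfm)²/n = 1171800 − 9560²/88 = 133236.3636
Sample variance = 133236.3636 / 87 = 1531.4525
Standard deviation = √1531.4525 = 39.1338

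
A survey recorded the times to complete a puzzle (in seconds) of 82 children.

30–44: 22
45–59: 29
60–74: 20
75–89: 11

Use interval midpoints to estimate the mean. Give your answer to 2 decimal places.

55.66

Midpoints: 37, 52, 67, 82
Σfm = 22×37 + 29×52 + 20×67 + 11×82 = 4564
n = Σf = 82
Mean = 4564 / 82 = 55.6585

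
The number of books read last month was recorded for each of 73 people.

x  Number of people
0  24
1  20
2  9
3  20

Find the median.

1

Cumulative frequencies: 24, 44, 53, 73
n = 73, so the median is the value in position (n+1)/2 = 37.
Position 37 falls at value 1.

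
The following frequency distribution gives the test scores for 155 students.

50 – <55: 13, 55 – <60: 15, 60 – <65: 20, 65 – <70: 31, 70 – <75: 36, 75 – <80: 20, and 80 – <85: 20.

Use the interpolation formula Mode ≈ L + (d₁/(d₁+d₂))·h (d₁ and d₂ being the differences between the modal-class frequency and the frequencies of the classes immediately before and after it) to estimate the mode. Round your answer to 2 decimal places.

71.19

Modal class: 70 – <75 (highest frequency 36).
d₁ = 36 − 31 = 5, d₂ = 36 − 20 = 16
Mode ≈ 70 + (5/(5+16)) × 5 = 70 + 1.1905 = 71.1905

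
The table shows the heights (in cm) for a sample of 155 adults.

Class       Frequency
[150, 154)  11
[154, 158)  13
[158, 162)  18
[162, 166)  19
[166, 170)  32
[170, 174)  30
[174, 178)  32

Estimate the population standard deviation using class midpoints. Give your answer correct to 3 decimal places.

Midpoints: 152, 156, 160, 164, 168, 172, 176
n = 155, Σfm = 25864, mean = 166.8645
Σfm² = 4324256
Σf(m − x̄)² = Σfm² − (Σfm)²/n = 4324256 − 25864²/155 = 8472.1548
Population variance = 8472.1548 / 155 = 54.6591
Standard deviation = √54.6591 = 7.3932

7.393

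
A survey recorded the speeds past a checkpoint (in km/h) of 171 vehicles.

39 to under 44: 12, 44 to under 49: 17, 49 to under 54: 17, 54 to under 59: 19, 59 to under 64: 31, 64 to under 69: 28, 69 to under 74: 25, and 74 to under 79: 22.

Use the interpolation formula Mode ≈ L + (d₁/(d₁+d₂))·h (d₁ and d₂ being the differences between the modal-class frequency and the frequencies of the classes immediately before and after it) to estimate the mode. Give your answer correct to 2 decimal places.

Modal class: 59 to under 64 (highest frequency 31).
d₁ = 31 − 19 = 12, d₂ = 31 − 28 = 3
Mode ≈ 59 + (12/(12+3)) × 5 = 59 + 4.0000 = 63.0000

63.00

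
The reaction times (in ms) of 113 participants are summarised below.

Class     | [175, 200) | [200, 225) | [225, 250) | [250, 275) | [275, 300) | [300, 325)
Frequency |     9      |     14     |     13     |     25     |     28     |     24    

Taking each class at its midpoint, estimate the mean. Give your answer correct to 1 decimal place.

264.3

Midpoints: 187.5, 212.5, 237.5, 262.5, 287.5, 312.5
Σfm = 9×187.5 + 14×212.5 + 13×237.5 + 25×262.5 + 28×287.5 + 24×312.5 = 29862.5
n = Σf = 113
Mean = 29862.5 / 113 = 264.2699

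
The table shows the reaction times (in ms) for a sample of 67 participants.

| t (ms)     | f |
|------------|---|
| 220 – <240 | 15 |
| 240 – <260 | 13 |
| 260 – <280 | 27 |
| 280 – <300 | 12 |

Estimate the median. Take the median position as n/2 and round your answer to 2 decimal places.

264.07

Cumulative frequencies: 15, 28, 55, 67
n = 67; position = n/2 = 33.5.
This falls in the class 260 – <280: L = 260, F = 28, f = 27, h = 20.
Median ≈ 260 + ((33.5 − 28) / 27) × 20 = 264.0741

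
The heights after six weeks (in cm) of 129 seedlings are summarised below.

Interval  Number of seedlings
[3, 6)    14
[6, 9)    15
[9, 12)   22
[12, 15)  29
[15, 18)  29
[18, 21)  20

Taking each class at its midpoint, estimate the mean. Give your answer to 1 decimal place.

12.9

Midpoints: 4.5, 7.5, 10.5, 13.5, 16.5, 19.5
Σfm = 14×4.5 + 15×7.5 + 22×10.5 + 29×13.5 + 29×16.5 + 20×19.5 = 1666.5
n = Σf = 129
Mean = 1666.5 / 129 = 12.9186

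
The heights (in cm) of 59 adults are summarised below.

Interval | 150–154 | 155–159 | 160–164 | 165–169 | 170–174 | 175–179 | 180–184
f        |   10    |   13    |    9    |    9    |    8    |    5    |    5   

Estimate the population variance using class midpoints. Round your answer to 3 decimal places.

Midpoints: 152, 157, 162, 167, 172, 177, 182
n = 59, Σfm = 9693, mean = 164.2881
Σfm² = 1597611
Σf(m − x̄)² = Σfm² − (Σfm)²/n = 1597611 − 9693²/59 = 5166.1017
Population variance = 5166.1017 / 59 = 87.5610

87.561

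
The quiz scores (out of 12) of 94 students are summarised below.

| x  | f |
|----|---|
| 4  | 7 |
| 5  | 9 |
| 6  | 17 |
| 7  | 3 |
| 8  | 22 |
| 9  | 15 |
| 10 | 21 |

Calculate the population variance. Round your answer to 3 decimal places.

3.723

Values: 4, 5, 6, 7, 8, 9, 10
n = 94, Σfx = 717, mean = 7.6277
Σfx² = 5819
Σf(x − x̄)² = Σfx² − (Σfx)²/n = 5819 − 717²/94 = 349.9681
Population variance = 349.9681 / 94 = 3.7231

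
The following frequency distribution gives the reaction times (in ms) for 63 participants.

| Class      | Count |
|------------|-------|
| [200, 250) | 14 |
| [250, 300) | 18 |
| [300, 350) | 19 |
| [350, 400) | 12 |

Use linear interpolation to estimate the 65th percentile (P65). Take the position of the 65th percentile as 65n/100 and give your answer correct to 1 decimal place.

323.6

Cumulative frequencies: 14, 32, 51, 63
n = 63; position = 65n/100 = 40.95.
This falls in the class [300, 350): L = 300, F = 32, f = 19, h = 50.
65th percentile ≈ 300 + ((40.95 − 32) / 19) × 50 = 323.5526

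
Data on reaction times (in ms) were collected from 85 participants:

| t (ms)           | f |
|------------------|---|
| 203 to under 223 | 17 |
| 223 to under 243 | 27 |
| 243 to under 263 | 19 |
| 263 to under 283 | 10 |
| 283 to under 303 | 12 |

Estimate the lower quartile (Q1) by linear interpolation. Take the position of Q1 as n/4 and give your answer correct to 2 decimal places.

Cumulative frequencies: 17, 44, 63, 73, 85
n = 85; position = n/4 = 21.25.
This falls in the class 223 to under 243: L = 223, F = 17, f = 27, h = 20.
Lower quartile ≈ 223 + ((21.25 − 17) / 27) × 20 = 226.1481

226.15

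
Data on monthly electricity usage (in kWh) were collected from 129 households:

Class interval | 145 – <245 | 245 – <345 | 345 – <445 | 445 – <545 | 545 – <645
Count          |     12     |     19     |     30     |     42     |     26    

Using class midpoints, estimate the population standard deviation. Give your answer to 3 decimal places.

122.265

Midpoints: 195, 295, 395, 495, 595
n = 129, Σfm = 56055, mean = 434.5349
Σfm² = 26286225
Σf(m − x̄)² = Σfm² − (Σfm)²/n = 26286225 − 56055²/129 = 1928372.0930
Population variance = 1928372.0930 / 129 = 14948.6209
Standard deviation = √14948.6209 = 122.2646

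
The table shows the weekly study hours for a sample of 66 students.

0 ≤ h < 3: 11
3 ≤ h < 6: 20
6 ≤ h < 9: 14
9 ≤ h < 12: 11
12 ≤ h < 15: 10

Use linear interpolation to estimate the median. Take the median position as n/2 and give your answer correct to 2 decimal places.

Cumulative frequencies: 11, 31, 45, 56, 66
n = 66; position = n/2 = 33.
This falls in the class 6 ≤ h < 9: L = 6, F = 31, f = 14, h = 3.
Median ≈ 6 + ((33 − 31) / 14) × 3 = 6.4286

6.43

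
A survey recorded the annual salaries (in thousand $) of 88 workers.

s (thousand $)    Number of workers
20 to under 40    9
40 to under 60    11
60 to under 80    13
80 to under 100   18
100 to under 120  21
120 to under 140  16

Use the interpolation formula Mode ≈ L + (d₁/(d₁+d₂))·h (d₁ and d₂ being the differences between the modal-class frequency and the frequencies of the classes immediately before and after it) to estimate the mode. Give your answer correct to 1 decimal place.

107.5

Modal class: 100 to under 120 (highest frequency 21).
d₁ = 21 − 18 = 3, d₂ = 21 − 16 = 5
Mode ≈ 100 + (3/(3+5)) × 20 = 100 + 7.5000 = 107.5000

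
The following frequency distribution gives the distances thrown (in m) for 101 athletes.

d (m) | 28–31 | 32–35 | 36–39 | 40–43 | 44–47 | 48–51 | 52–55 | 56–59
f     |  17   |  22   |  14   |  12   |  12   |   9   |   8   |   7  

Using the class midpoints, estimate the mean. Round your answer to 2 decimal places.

40.43

Midpoints: 29.5, 33.5, 37.5, 41.5, 45.5, 49.5, 53.5, 57.5
Σfm = 17×29.5 + 22×33.5 + 14×37.5 + 12×41.5 + 12×45.5 + 9×49.5 + 8×53.5 + 7×57.5 = 4083.5
n = Σf = 101
Mean = 4083.5 / 101 = 40.4307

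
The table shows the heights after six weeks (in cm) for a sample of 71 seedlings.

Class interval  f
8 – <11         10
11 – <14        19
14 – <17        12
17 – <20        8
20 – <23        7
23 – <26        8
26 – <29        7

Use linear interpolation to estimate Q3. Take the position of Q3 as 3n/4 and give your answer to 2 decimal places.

Cumulative frequencies: 10, 29, 41, 49, 56, 64, 71
n = 71; position = 3n/4 = 53.25.
This falls in the class 20 – <23: L = 20, F = 49, f = 7, h = 3.
Upper quartile ≈ 20 + ((53.25 − 49) / 7) × 3 = 21.8214

21.82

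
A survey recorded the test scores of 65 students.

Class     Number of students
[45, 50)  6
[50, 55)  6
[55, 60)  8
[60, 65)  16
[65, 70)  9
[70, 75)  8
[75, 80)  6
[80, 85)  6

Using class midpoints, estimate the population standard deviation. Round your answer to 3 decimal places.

10.078

Midpoints: 47.5, 52.5, 57.5, 62.5, 67.5, 72.5, 77.5, 82.5
n = 65, Σfm = 4207.5, mean = 64.7308
Σfm² = 278956.25
Σf(m − x̄)² = Σfm² − (Σfm)²/n = 278956.25 − 4207.5²/65 = 6601.5385
Population variance = 6601.5385 / 65 = 101.5621
Standard deviation = √101.5621 = 10.0778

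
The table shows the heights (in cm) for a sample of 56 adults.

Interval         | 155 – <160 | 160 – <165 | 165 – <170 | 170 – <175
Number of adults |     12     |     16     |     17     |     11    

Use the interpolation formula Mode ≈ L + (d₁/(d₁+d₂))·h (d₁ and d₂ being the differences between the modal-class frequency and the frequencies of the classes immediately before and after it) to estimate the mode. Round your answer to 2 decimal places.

165.71

Modal class: 165 – <170 (highest frequency 17).
d₁ = 17 − 16 = 1, d₂ = 17 − 11 = 6
Mode ≈ 165 + (1/(1+6)) × 5 = 165 + 0.7143 = 165.7143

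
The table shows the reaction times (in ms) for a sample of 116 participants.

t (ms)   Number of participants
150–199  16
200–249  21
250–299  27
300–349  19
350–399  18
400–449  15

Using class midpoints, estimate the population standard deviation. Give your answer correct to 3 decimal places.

79.323

Midpoints: 174.5, 224.5, 274.5, 324.5, 374.5, 424.5
n = 116, Σfm = 34192, mean = 294.7586
Σfm² = 10808279
Σf(m − x̄)² = Σfm² − (Σfm)²/n = 10808279 − 34192²/116 = 729892.2414
Population variance = 729892.2414 / 116 = 6292.1745
Standard deviation = √6292.1745 = 79.3232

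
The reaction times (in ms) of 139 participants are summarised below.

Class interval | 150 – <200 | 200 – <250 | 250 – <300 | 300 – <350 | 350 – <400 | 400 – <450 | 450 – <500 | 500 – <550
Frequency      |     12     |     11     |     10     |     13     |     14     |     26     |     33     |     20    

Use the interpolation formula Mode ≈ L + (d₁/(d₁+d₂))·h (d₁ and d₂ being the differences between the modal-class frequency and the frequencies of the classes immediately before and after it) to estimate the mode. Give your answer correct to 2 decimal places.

467.50

Modal class: 450 – <500 (highest frequency 33).
d₁ = 33 − 26 = 7, d₂ = 33 − 20 = 13
Mode ≈ 450 + (7/(7+13)) × 50 = 450 + 17.5000 = 467.5000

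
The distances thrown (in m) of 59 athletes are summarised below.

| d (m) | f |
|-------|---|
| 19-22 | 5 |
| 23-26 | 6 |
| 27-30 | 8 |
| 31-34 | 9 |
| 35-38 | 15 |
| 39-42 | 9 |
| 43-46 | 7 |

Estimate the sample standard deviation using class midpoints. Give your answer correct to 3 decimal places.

7.142

Midpoints: 20.5, 24.5, 28.5, 32.5, 36.5, 40.5, 44.5
n = 59, Σfm = 1993.5, mean = 33.7881
Σfm² = 70314.75
Σf(m − x̄)² = Σfm² − (Σfm)²/n = 70314.75 − 1993.5²/59 = 2958.1017
Sample variance = 2958.1017 / 58 = 51.0018
Standard deviation = √51.0018 = 7.1416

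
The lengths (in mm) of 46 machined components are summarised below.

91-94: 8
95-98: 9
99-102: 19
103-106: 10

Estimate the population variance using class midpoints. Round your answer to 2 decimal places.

16.04

Midpoints: 92.5, 96.5, 100.5, 104.5
n = 46, Σfm = 4563, mean = 99.1957
Σfm² = 453367.5
Σf(m − x̄)² = Σfm² − (Σfm)²/n = 453367.5 − 4563²/46 = 737.7391
Population variance = 737.7391 / 46 = 16.0378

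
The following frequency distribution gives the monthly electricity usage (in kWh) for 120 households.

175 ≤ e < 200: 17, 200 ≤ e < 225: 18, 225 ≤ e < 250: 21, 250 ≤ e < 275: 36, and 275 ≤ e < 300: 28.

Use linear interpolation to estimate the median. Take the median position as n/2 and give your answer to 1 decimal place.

Cumulative frequencies: 17, 35, 56, 92, 120
n = 120; position = n/2 = 60.
This falls in the class 250 ≤ e < 275: L = 250, F = 56, f = 36, h = 25.
Median ≈ 250 + ((60 − 56) / 36) × 25 = 252.7778

252.8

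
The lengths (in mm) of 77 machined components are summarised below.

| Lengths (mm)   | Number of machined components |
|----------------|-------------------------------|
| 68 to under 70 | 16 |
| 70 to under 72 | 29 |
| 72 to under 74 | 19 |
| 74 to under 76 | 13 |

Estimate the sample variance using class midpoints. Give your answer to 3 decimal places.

Midpoints: 69, 71, 73, 75
n = 77, Σfm = 5525, mean = 71.7532
Σfm² = 396741
Σf(m − x̄)² = Σfm² − (Σfm)²/n = 396741 − 5525²/77 = 304.3117
Sample variance = 304.3117 / 76 = 4.0041

4.004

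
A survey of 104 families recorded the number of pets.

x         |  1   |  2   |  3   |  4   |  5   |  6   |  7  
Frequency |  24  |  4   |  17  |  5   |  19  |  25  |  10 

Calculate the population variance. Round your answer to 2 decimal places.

4.40

Values: 1, 2, 3, 4, 5, 6, 7
n = 104, Σfx = 418, mean = 4.0192
Σfx² = 2138
Σf(x − x̄)² = Σfx² − (Σfx)²/n = 2138 − 418²/104 = 457.9615
Population variance = 457.9615 / 104 = 4.4035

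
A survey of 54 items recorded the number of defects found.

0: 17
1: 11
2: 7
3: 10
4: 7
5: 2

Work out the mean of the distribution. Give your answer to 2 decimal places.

Values: 0, 1, 2, 3, 4, 5
Σfx = 17×0 + 11×1 + 7×2 + 10×3 + 7×4 + 2×5 = 93
n = Σf = 54
Mean = 93 / 54 = 1.7222

1.72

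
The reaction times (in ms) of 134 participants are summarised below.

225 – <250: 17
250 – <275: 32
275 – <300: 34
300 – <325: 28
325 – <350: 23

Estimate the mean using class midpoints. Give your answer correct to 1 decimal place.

Midpoints: 237.5, 262.5, 287.5, 312.5, 337.5
Σfm = 17×237.5 + 32×262.5 + 34×287.5 + 28×312.5 + 23×337.5 = 38725
n = Σf = 134
Mean = 38725 / 134 = 288.9925

289.0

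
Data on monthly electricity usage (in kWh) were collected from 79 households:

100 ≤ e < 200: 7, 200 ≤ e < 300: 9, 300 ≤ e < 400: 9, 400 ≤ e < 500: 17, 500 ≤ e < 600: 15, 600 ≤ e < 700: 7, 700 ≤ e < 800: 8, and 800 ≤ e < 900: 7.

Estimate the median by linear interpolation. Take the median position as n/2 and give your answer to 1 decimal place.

485.3

Cumulative frequencies: 7, 16, 25, 42, 57, 64, 72, 79
n = 79; position = n/2 = 39.5.
This falls in the class 400 ≤ e < 500: L = 400, F = 25, f = 17, h = 100.
Median ≈ 400 + ((39.5 − 25) / 17) × 100 = 485.2941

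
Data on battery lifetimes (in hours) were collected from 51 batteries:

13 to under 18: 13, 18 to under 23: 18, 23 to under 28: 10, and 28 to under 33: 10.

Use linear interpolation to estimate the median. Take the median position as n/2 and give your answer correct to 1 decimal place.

21.5

Cumulative frequencies: 13, 31, 41, 51
n = 51; position = n/2 = 25.5.
This falls in the class 18 to under 23: L = 18, F = 13, f = 18, h = 5.
Median ≈ 18 + ((25.5 − 13) / 18) × 5 = 21.4722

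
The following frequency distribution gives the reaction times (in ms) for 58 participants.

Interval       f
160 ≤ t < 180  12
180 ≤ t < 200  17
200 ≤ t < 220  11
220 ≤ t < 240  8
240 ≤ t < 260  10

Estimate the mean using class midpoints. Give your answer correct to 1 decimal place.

Midpoints: 170, 190, 210, 230, 250
Σfm = 12×170 + 17×190 + 11×210 + 8×230 + 10×250 = 11920
n = Σf = 58
Mean = 11920 / 58 = 205.5172

205.5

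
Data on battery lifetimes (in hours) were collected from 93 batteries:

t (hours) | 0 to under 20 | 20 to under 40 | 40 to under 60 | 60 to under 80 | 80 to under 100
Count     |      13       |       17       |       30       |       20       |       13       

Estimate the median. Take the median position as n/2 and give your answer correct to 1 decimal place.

51.0

Cumulative frequencies: 13, 30, 60, 80, 93
n = 93; position = n/2 = 46.5.
This falls in the class 40 to under 60: L = 40, F = 30, f = 30, h = 20.
Median ≈ 40 + ((46.5 − 30) / 30) × 20 = 51.0000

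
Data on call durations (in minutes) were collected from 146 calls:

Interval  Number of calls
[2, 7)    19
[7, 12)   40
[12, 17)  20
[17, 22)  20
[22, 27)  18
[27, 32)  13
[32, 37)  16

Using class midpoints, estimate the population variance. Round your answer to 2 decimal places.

Midpoints: 4.5, 9.5, 14.5, 19.5, 24.5, 29.5, 34.5
n = 146, Σfm = 2522, mean = 17.2740
Σfm² = 56966.5
Σf(m − x̄)² = Σfm² − (Σfm)²/n = 56966.5 − 2522²/146 = 13401.5411
Population variance = 13401.5411 / 146 = 91.7914

91.79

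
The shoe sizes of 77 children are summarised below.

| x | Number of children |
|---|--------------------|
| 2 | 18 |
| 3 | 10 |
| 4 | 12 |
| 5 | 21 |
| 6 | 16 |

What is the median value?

Cumulative frequencies: 18, 28, 40, 61, 77
n = 77, so the median is the value in position (n+1)/2 = 39.
Position 39 falls at value 4.

4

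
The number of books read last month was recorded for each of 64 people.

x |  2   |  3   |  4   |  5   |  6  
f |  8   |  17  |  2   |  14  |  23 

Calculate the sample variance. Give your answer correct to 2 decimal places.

Values: 2, 3, 4, 5, 6
n = 64, Σfx = 283, mean = 4.4219
Σfx² = 1395
Σf(x − x̄)² = Σfx² − (Σfx)²/n = 1395 − 283²/64 = 143.6094
Sample variance = 143.6094 / 63 = 2.2795

2.28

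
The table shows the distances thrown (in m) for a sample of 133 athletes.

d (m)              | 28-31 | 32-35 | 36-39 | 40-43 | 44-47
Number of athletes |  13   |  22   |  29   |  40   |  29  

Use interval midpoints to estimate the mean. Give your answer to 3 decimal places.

39.004

Midpoints: 29.5, 33.5, 37.5, 41.5, 45.5
Σfm = 13×29.5 + 22×33.5 + 29×37.5 + 40×41.5 + 29×45.5 = 5187.5
n = Σf = 133
Mean = 5187.5 / 133 = 39.0038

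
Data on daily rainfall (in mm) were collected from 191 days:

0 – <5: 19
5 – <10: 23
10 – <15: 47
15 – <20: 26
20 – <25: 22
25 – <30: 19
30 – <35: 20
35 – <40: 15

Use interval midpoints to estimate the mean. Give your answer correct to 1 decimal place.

18.3

Midpoints: 2.5, 7.5, 12.5, 17.5, 22.5, 27.5, 32.5, 37.5
Σfm = 19×2.5 + 23×7.5 + 47×12.5 + 26×17.5 + 22×22.5 + 19×27.5 + 20×32.5 + 15×37.5 = 3492.5
n = Σf = 191
Mean = 3492.5 / 191 = 18.2853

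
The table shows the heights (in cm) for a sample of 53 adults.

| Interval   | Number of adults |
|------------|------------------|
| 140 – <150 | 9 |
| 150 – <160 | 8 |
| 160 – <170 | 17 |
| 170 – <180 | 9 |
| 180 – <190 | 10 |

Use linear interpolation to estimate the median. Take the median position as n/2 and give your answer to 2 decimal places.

165.59

Cumulative frequencies: 9, 17, 34, 43, 53
n = 53; position = n/2 = 26.5.
This falls in the class 160 – <170: L = 160, F = 17, f = 17, h = 10.
Median ≈ 160 + ((26.5 − 17) / 17) × 10 = 165.5882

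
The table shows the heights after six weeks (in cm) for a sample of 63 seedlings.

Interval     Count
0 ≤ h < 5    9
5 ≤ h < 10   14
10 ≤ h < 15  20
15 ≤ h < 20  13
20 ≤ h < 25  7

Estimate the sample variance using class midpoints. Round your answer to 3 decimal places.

36.534

Midpoints: 2.5, 7.5, 12.5, 17.5, 22.5
n = 63, Σfm = 762.5, mean = 12.1032
Σfm² = 11493.75
Σf(m − x̄)² = Σfm² − (Σfm)²/n = 11493.75 − 762.5²/63 = 2265.0794
Sample variance = 2265.0794 / 62 = 36.5335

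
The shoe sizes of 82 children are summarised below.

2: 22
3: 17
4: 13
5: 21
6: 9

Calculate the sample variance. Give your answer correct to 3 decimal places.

Values: 2, 3, 4, 5, 6
n = 82, Σfx = 306, mean = 3.7317
Σfx² = 1298
Σf(x − x̄)² = Σfx² − (Σfx)²/n = 1298 − 306²/82 = 156.0976
Sample variance = 156.0976 / 81 = 1.9271

1.927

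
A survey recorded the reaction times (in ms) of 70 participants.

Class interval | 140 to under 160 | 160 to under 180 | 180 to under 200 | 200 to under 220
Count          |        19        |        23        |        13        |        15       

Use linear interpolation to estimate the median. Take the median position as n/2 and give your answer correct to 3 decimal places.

Cumulative frequencies: 19, 42, 55, 70
n = 70; position = n/2 = 35.
This falls in the class 160 to under 180: L = 160, F = 19, f = 23, h = 20.
Median ≈ 160 + ((35 − 19) / 23) × 20 = 173.9130

173.913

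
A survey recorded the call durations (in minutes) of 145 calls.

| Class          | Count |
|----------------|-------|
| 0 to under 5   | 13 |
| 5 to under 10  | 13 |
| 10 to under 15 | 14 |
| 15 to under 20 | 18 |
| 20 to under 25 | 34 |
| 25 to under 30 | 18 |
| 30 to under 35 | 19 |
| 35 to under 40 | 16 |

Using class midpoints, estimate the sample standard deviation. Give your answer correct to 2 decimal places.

10.45

Midpoints: 2.5, 7.5, 12.5, 17.5, 22.5, 27.5, 32.5, 37.5
n = 145, Σfm = 3097.5, mean = 21.3621
Σfm² = 81906.25
Σf(m − x̄)² = Σfm² − (Σfm)²/n = 81906.25 − 3097.5²/145 = 15737.2414
Sample variance = 15737.2414 / 144 = 109.2864
Standard deviation = √109.2864 = 10.4540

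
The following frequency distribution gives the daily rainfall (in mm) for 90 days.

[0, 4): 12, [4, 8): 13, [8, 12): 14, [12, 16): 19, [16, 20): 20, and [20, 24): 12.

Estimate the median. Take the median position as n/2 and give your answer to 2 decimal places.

13.26

Cumulative frequencies: 12, 25, 39, 58, 78, 90
n = 90; position = n/2 = 45.
This falls in the class [12, 16): L = 12, F = 39, f = 19, h = 4.
Median ≈ 12 + ((45 − 39) / 19) × 4 = 13.2632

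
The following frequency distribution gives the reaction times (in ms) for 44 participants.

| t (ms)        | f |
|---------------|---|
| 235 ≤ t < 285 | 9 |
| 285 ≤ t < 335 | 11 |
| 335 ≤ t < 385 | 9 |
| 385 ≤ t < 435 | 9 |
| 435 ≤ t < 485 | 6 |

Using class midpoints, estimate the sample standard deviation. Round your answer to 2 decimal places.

Midpoints: 260, 310, 360, 410, 460
n = 44, Σfm = 15440, mean = 350.9091
Σfm² = 5614400
Σf(m − x̄)² = Σfm² − (Σfm)²/n = 5614400 − 15440²/44 = 196363.6364
Sample variance = 196363.6364 / 43 = 4566.5962
Standard deviation = √4566.5962 = 67.5766

67.58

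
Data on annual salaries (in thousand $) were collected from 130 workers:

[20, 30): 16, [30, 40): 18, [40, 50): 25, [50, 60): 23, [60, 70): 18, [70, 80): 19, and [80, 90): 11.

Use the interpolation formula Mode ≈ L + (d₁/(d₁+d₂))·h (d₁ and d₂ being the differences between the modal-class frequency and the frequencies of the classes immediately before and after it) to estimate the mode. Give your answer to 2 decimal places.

Modal class: [40, 50) (highest frequency 25).
d₁ = 25 − 18 = 7, d₂ = 25 − 23 = 2
Mode ≈ 40 + (7/(7+2)) × 10 = 40 + 7.7778 = 47.7778

47.78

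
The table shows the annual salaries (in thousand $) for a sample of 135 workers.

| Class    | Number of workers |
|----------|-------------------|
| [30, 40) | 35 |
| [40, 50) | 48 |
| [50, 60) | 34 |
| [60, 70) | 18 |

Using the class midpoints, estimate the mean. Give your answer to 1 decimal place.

Midpoints: 35, 45, 55, 65
Σfm = 35×35 + 48×45 + 34×55 + 18×65 = 6425
n = Σf = 135
Mean = 6425 / 135 = 47.5926

47.6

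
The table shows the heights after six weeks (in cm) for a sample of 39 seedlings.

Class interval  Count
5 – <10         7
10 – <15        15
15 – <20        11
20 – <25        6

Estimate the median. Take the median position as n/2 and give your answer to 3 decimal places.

Cumulative frequencies: 7, 22, 33, 39
n = 39; position = n/2 = 19.5.
This falls in the class 10 – <15: L = 10, F = 7, f = 15, h = 5.
Median ≈ 10 + ((19.5 − 7) / 15) × 5 = 14.1667

14.167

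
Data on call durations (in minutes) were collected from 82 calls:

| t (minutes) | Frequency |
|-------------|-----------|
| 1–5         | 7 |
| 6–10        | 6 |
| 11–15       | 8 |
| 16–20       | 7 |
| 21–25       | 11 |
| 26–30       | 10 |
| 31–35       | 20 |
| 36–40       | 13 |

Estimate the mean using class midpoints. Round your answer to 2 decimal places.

24.22

Midpoints: 3, 8, 13, 18, 23, 28, 33, 38
Σfm = 7×3 + 6×8 + 8×13 + 7×18 + 11×23 + 10×28 + 20×33 + 13×38 = 1986
n = Σf = 82
Mean = 1986 / 82 = 24.2195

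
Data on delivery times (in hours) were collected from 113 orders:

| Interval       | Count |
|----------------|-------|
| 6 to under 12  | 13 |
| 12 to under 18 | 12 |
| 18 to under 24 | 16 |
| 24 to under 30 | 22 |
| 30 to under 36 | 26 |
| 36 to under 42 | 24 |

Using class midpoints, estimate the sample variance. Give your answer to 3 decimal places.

Midpoints: 9, 15, 21, 27, 33, 39
n = 113, Σfm = 3021, mean = 26.7345
Σfm² = 91665
Σf(m − x̄)² = Σfm² − (Σfm)²/n = 91665 − 3021²/113 = 10900.0354
Sample variance = 10900.0354 / 112 = 97.3217

97.322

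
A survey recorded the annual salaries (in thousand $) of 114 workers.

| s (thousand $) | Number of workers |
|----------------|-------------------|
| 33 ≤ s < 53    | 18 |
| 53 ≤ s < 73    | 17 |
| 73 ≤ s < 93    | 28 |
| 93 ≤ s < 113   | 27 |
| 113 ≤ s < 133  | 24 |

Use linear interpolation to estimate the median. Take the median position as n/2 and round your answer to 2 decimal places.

88.71

Cumulative frequencies: 18, 35, 63, 90, 114
n = 114; position = n/2 = 57.
This falls in the class 73 ≤ s < 93: L = 73, F = 35, f = 28, h = 20.
Median ≈ 73 + ((57 − 35) / 28) × 20 = 88.7143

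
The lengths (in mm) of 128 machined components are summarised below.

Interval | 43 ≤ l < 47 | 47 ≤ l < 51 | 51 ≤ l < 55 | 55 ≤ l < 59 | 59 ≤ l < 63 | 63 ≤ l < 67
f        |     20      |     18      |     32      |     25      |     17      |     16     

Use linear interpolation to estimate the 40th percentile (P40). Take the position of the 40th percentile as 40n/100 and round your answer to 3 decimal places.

Cumulative frequencies: 20, 38, 70, 95, 112, 128
n = 128; position = 40n/100 = 51.2.
This falls in the class 51 ≤ l < 55: L = 51, F = 38, f = 32, h = 4.
40th percentile ≈ 51 + ((51.2 − 38) / 32) × 4 = 52.6500

52.650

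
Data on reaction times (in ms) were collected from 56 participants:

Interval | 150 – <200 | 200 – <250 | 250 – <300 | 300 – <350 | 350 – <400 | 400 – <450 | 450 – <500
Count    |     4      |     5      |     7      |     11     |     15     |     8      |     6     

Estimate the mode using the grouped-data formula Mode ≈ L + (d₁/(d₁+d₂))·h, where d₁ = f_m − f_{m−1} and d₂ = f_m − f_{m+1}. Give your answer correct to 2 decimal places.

Modal class: 350 – <400 (highest frequency 15).
d₁ = 15 − 11 = 4, d₂ = 15 − 8 = 7
Mode ≈ 350 + (4/(4+7)) × 50 = 350 + 18.1818 = 368.1818

368.18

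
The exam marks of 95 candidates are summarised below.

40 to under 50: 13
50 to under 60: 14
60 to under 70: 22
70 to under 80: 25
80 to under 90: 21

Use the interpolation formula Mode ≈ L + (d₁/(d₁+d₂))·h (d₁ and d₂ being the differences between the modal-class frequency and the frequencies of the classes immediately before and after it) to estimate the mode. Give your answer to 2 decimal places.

Modal class: 70 to under 80 (highest frequency 25).
d₁ = 25 − 22 = 3, d₂ = 25 − 21 = 4
Mode ≈ 70 + (3/(3+4)) × 10 = 70 + 4.2857 = 74.2857

74.29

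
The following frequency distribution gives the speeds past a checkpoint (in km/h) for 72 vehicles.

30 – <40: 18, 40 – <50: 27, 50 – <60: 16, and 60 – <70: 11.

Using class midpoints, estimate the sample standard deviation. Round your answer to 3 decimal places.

10.101

Midpoints: 35, 45, 55, 65
n = 72, Σfm = 3440, mean = 47.7778
Σfm² = 171600
Σf(m − x̄)² = Σfm² − (Σfm)²/n = 171600 − 3440²/72 = 7244.4444
Sample variance = 7244.4444 / 71 = 102.0344
Standard deviation = √102.0344 = 10.1012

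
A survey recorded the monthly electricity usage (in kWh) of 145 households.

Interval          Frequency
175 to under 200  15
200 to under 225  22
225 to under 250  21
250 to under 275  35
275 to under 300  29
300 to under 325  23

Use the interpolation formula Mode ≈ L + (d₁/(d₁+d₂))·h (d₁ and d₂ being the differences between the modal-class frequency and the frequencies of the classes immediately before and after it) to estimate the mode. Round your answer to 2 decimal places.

Modal class: 250 to under 275 (highest frequency 35).
d₁ = 35 − 21 = 14, d₂ = 35 − 29 = 6
Mode ≈ 250 + (14/(14+6)) × 25 = 250 + 17.5000 = 267.5000

267.50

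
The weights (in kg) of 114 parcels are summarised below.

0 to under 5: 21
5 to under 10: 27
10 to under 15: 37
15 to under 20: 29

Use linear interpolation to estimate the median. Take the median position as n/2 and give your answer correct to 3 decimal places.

Cumulative frequencies: 21, 48, 85, 114
n = 114; position = n/2 = 57.
This falls in the class 10 to under 15: L = 10, F = 48, f = 37, h = 5.
Median ≈ 10 + ((57 − 48) / 37) × 5 = 11.2162

11.216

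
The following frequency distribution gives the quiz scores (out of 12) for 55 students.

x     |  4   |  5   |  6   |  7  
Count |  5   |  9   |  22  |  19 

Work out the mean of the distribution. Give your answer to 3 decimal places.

6.000

Values: 4, 5, 6, 7
Σfx = 5×4 + 9×5 + 22×6 + 19×7 = 330
n = Σf = 55
Mean = 330 / 55 = 6.0000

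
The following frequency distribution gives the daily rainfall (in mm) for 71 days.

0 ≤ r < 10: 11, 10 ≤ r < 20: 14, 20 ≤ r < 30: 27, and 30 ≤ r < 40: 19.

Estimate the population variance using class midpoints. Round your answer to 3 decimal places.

Midpoints: 5, 15, 25, 35
n = 71, Σfm = 1605, mean = 22.6056
Σfm² = 43575
Σf(m − x̄)² = Σfm² − (Σfm)²/n = 43575 − 1605²/71 = 7292.9577
Population variance = 7292.9577 / 71 = 102.7177

102.718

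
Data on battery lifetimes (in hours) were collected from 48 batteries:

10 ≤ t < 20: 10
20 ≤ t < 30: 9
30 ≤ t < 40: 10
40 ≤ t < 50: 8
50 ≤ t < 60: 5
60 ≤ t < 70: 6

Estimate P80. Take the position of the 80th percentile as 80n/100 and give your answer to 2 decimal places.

52.80

Cumulative frequencies: 10, 19, 29, 37, 42, 48
n = 48; position = 80n/100 = 38.4.
This falls in the class 50 ≤ t < 60: L = 50, F = 37, f = 5, h = 10.
80th percentile ≈ 50 + ((38.4 − 37) / 5) × 10 = 52.8000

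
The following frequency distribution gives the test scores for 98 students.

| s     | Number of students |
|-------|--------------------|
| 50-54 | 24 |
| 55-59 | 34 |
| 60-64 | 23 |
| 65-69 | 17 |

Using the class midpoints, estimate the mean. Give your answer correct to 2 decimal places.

58.68

Midpoints: 52, 57, 62, 67
Σfm = 24×52 + 34×57 + 23×62 + 17×67 = 5751
n = Σf = 98
Mean = 5751 / 98 = 58.6837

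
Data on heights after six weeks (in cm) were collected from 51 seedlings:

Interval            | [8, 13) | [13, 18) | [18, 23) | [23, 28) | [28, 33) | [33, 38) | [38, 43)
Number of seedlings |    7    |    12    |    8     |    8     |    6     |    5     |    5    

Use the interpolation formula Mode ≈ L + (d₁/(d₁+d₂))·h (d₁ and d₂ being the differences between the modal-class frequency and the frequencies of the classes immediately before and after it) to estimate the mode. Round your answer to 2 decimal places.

15.78

Modal class: [13, 18) (highest frequency 12).
d₁ = 12 − 7 = 5, d₂ = 12 − 8 = 4
Mode ≈ 13 + (5/(5+4)) × 5 = 13 + 2.7778 = 15.7778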